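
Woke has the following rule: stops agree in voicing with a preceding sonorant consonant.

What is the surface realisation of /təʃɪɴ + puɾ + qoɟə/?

/p/ is a voiceless bilabial stop. The preceding trigger /ɴ/ is voiced, so /p/ must become voiced as well.
A voiced bilabial stop is [b], so the surface segment is [b].
At the second juncture, /q/ likewise becomes [ɢ] adjacent to /ɾ/.

[təʃɪɴbuɾɢoɟə]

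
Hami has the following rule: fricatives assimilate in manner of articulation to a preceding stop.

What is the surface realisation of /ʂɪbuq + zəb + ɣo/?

[ʂɪbuqdəbgo]

/z/ is a voiced alveolar fricative. The preceding trigger /q/ is a stop, so /z/ must become a stop as well.
Changing only its manner to stop gives [d] — the voiced alveolar stop.
At the second juncture, /ɣ/ likewise becomes [g] adjacent to /b/.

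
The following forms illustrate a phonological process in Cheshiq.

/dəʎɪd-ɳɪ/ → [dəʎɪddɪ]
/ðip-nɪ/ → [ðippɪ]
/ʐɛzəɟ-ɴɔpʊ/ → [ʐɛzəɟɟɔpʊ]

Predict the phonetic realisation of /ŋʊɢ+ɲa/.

The data show progressive total assimilation (/ɳ/ → [d] after /d/; /n/ → [p] after /p/; /ɴ/ → [ɟ] after /ɟ/): in every case the target segment becomes identical to its preceding neighbour, copying more than a single feature.
/ɲ/ is the segment targeted by the rule; it sits immediately after /ɢ/, so it assimilates completely and surfaces as [ɢ].

[ŋʊɢɢa]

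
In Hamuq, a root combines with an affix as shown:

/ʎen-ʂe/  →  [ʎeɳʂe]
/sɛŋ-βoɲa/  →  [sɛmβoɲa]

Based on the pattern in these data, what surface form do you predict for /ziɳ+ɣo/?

The data show regressive place assimilation: /n/ → [ɳ] before /ʂ/; /ŋ/ → [m] before /β/. In each pair only place changes, matching the following consonant, while manner and voice stay constant.
/ɳ/ is a voiced retroflex nasal. The following trigger /ɣ/ is velar, so /ɳ/ must become velar as well.
The voiced velar nasal is [ŋ], so /ɳ/ → [ŋ].

[ziŋɣo]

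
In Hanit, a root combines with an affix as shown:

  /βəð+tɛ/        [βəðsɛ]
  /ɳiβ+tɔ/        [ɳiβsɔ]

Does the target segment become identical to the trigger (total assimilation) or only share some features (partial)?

Underlying /t/ is realised as [s] next to /ð/; /ð/ itself does not change.
/t/ is a stop while /ð/ is a fricative; the output [s] is a fricative, matching the trigger — so the feature that spreads is manner.
Place and voice are unchanged, so the assimilation is partial, not total.
The other alternating form patterns the same way: /t/ → [s] after /β/ (stop → fricative, matching a fricative) — only manner changes, and always toward the preceding segment.

partial assimilation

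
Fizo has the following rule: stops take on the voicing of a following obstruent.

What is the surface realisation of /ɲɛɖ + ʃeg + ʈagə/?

/ɖ/ is a voiced retroflex stop. The following trigger /ʃ/ is voiceless, so /ɖ/ must become voiceless as well.
Changing only its voicing to voiceless gives [ʈ] — the voiceless retroflex stop.
The same rule applies at the second boundary: /g/ → [k] next to /ʈ/.

[ɲɛʈʃekʈagə]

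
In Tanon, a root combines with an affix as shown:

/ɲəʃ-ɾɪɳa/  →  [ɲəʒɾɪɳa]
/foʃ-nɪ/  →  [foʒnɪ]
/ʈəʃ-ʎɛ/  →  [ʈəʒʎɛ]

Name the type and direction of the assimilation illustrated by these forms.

Comparing underlying and surface forms, /ʃ/ → [ʒ] is the alternation; the neighbouring /ɾ/ is constant.
The change voiceless → voiced matches the voicing of the following /ɾ/, identifying this as voicing assimilation.
Place and manner are unchanged, so the assimilation is partial, not total.
The other alternating forms pattern the same way: /ʃ/ → [ʒ] before /n/ (voiceless → voiced, matching voiced); /ʃ/ → [ʒ] before /ʎ/ (voiceless → voiced, matching voiced) — only voicing changes, and always toward the following segment.
Since the segment that changes precedes the conditioning segment, the assimilation is regressive.

regressive voicing assimilation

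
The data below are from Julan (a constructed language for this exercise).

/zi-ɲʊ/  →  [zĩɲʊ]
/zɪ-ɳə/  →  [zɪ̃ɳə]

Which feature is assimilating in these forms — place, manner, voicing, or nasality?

nasality

The vowel /i/ surfaces as nasalised [ĩ] next to the following nasal /ɲ/ — it has acquired the [+nasal] feature of its neighbour.
The other form shows the same pattern: /ɪ/ → [ɪ̃] before /ɳ/ — each time a vowel is nasalised next to a following nasal.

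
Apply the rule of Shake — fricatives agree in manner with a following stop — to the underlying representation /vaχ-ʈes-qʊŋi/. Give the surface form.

/χ/ is a voiceless uvular fricative. The following trigger /ʈ/ is a stop, so /χ/ must become a stop as well.
The voiceless uvular stop is [q], so /χ/ → [q].
The same rule applies at the second boundary: /s/ → [t] next to /q/.

[vaqʈetqʊŋi]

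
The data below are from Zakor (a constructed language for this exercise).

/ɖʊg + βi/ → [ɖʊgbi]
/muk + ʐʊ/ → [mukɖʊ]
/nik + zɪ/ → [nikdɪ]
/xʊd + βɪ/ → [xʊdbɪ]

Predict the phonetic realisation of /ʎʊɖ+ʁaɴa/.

[ʎʊɖɢaɴa]

The data show progressive manner assimilation: /β/ → [b] after /g/; /ʐ/ → [ɖ] after /k/; /z/ → [d] after /k/; /β/ → [b] after /d/. In each pair only manner changes, matching the preceding consonant, while place and voice stay constant.
/ʁ/ is a voiced uvular fricative. The preceding trigger /ɖ/ is a stop, so /ʁ/ must become a stop as well.
A voiced uvular stop is [ɢ], so the surface segment is [ɢ].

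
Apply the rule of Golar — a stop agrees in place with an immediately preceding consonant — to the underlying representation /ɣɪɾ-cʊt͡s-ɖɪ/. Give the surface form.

[ɣɪɾtʊt͡sdɪ]

/c/ is a voiceless palatal stop. The preceding trigger /ɾ/ is alveolar, so /c/ must become alveolar as well.
Changing only its place to alveolar gives [t] — the voiceless alveolar stop.
The same rule applies at the second boundary: /ɖ/ → [d] next to /t͡s/.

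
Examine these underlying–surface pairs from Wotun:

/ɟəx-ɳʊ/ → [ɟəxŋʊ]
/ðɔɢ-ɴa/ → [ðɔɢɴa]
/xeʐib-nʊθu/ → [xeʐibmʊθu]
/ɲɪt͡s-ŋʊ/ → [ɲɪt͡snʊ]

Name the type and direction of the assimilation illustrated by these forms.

Comparing underlying and surface forms, /ɳ/ → [ŋ] is the alternation; the neighbouring /x/ is constant.
The change retroflex → velar matches the place of the preceding /x/, identifying this as place assimilation.
Manner and voice are unchanged, so the assimilation is partial, not total.
The other alternating forms pattern the same way: /n/ → [m] after /b/ (alveolar → bilabial, matching bilabial); /ŋ/ → [n] after /t͡s/ (velar → alveolar, matching alveolar) — only place changes, and always toward the preceding segment.
Nothing changes in [ðɔɢɴa]: there the adjacent consonants already agree in place (/ɴ/ and /ɢ/ are both uvular), so this form is consistent with the same rule.
The trigger is the preceding segment, so the direction is progressive (perseverative).

progressive place assimilation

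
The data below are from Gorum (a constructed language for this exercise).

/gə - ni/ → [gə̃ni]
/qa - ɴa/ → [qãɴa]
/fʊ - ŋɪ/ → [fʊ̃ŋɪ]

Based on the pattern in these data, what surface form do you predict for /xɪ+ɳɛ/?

The data show regressive nasality assimilation (vowel nasalisation): /ə/ → [ə̃] before /n/; /a/ → [ã] before /ɴ/; /ʊ/ → [ʊ̃] before /ŋ/ — a vowel is nasalised by an immediately following nasal consonant.
The vowel /ɪ/ is adjacent to the following nasal /ɳ/, so it acquires [+nasal] and surfaces as [ɪ̃].

[xɪ̃ɳɛ]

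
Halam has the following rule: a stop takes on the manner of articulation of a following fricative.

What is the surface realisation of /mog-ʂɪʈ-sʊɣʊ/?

[moɣʂɪʂsʊɣʊ]

The rule targets /g/ (voiced velar stop), which sits before the trigger /ʂ/ (fricative).
A voiced velar fricative is [ɣ], so the surface segment is [ɣ].
The same rule applies at the second boundary: /ʈ/ → [ʂ] next to /s/.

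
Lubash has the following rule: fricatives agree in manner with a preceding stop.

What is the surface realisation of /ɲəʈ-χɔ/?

[ɲəʈqɔ]

/χ/ is a voiceless uvular fricative. The preceding trigger /ʈ/ is a stop, so /χ/ must become a stop as well.
Changing only its manner to stop gives [q] — the voiceless uvular stop.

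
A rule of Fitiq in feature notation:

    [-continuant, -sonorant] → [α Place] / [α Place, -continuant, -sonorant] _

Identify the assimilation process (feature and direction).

The shared variable α links the value of the place features (abbreviated [Place]) on the target to the same value on the neighbouring segment, so place is the feature that assimilates.
The conditioning segment sits to the left of the focus bar, meaning the trigger precedes the segment that changes — progressive assimilation.

progressive place assimilation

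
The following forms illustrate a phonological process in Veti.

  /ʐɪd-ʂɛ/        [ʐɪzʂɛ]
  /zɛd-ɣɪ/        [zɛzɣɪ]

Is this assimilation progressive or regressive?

The segment that alternates is /d/, which surfaces as [z] when adjacent to /ʂ/.
/d/ is a stop while /ʂ/ is a fricative; the output [z] is a fricative, matching the trigger — so the feature that spreads is manner.
Checking the remaining alternation: /d/ → [z] before /ɣ/ (stop → fricative, matching a fricative) — only manner changes, and always toward the following segment.
Since the segment that changes precedes the conditioning segment, the assimilation is regressive.

regressive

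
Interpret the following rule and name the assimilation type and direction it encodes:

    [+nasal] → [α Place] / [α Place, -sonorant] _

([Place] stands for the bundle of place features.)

The rule copies the place features (abbreviated [Place]) from the environment onto the target, so the assimilating feature is place.
The conditioning segment sits to the left of the focus bar, meaning the trigger precedes the segment that changes — progressive assimilation.

progressive place assimilation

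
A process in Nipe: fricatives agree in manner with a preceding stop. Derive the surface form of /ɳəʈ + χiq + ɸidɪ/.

/χ/ is a voiceless uvular fricative. The preceding trigger /ʈ/ is a stop, so /χ/ must become a stop as well.
Changing only its manner to stop gives [q] — the voiceless uvular stop.
The same rule applies at the second boundary: /ɸ/ → [p] next to /q/.

[ɳəʈqiqpidɪ]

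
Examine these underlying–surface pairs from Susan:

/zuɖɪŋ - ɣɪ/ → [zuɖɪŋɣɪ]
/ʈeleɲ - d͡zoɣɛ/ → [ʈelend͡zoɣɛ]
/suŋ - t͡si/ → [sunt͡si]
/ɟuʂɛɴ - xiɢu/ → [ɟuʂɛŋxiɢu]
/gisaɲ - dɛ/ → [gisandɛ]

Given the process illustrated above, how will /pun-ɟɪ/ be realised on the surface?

[puɲɟɪ]

The data show regressive place assimilation: /ɲ/ → [n] before /d͡z/; /ŋ/ → [n] before /t͡s/; /ɴ/ → [ŋ] before /x/; /ɲ/ → [n] before /d/. In each pair only place changes, matching the following consonant, while manner and voice stay constant.
No alternation appears in [zuɖɪŋɣɪ]: there the adjacent consonants already agree in place (/ŋ/ and /ɣ/ are both velar), so this form is consistent with the same rule.
The rule targets /n/ (voiced alveolar nasal), which sits before the trigger /ɟ/ (palatal).
The voiced palatal nasal is [ɲ], so /n/ → [ɲ].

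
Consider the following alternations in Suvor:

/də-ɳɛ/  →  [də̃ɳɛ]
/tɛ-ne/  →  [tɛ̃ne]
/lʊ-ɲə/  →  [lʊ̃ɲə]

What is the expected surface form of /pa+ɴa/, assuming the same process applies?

[pãɴa]

The data show regressive nasality assimilation (vowel nasalisation): /ə/ → [ə̃] before /ɳ/; /ɛ/ → [ɛ̃] before /n/; /ʊ/ → [ʊ̃] before /ɲ/ — a vowel is nasalised by an immediately following nasal consonant.
/a/ sits next to the nasal /ɴ/ and is therefore nasalised to [ã].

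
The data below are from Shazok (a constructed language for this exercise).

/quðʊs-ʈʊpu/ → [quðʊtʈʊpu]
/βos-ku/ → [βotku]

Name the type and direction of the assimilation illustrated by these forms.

The segment that alternates is /s/, which surfaces as [t] when adjacent to /ʈ/.
/s/ is a fricative while /ʈ/ is a stop; the output [t] is a stop, matching the trigger — so the feature that spreads is manner.
Place and voice are unchanged, so the assimilation is partial, not total.
The same holds elsewhere in the data: /s/ → [t] before /k/ (fricative → stop, matching a stop) — only manner changes, and always toward the following segment.
The trigger is the following segment, so the direction is regressive (anticipatory).

regressive manner assimilation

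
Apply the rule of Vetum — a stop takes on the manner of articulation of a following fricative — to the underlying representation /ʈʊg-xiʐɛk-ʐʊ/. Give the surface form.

[ʈʊɣxiʐɛxʐʊ]

The rule targets /g/ (voiced velar stop), which sits before the trigger /x/ (fricative).
A voiced velar fricative is [ɣ], so the surface segment is [ɣ].
The same rule applies at the second boundary: /k/ → [x] next to /ʐ/.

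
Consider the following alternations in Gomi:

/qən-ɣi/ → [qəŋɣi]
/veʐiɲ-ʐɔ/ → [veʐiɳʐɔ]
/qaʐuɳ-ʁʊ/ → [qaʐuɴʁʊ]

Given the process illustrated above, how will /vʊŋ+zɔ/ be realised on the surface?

[vʊnzɔ]

The data show regressive place assimilation: /n/ → [ŋ] before /ɣ/; /ɲ/ → [ɳ] before /ʐ/; /ɳ/ → [ɴ] before /ʁ/. In each pair only place changes, matching the following consonant, while manner and voice stay constant.
/ŋ/ is a voiced velar nasal. The following trigger /z/ is alveolar, so /ŋ/ must become alveolar as well.
Changing only its place to alveolar gives [n] — the voiced alveolar nasal.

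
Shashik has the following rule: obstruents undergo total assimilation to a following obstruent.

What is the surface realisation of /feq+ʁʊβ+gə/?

[feʁʁʊggə]

/q/ is the segment targeted by the rule; it sits immediately before /ʁ/, so it assimilates completely and surfaces as [ʁ].
At the second juncture, /β/ likewise becomes [g] adjacent to /g/.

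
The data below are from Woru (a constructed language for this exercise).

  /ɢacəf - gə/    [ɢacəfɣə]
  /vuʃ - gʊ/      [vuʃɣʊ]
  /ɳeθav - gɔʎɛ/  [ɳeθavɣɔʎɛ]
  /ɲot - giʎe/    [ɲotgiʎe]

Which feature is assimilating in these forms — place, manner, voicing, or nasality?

The segment that alternates is /g/, which surfaces as [ɣ] when adjacent to /f/.
The change stop → fricative matches the manner of the preceding /f/, identifying this as manner assimilation.
Checking the remaining alternations: /g/ → [ɣ] after /ʃ/ (stop → fricative, matching a fricative); /g/ → [ɣ] after /v/ (stop → fricative, matching a fricative) — only manner changes, and always toward the preceding segment.
No alternation appears in [ɲotgiʎe]: there the adjacent consonants already agree in manner (/g/ and /t/ are both stops), so this form is consistent with the same rule.

manner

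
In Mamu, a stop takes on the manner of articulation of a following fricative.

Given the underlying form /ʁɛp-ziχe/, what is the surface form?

/p/ is a voiceless bilabial stop. The following trigger /z/ is a fricative, so /p/ must become a fricative as well.
The voiceless bilabial fricative is [ɸ], so /p/ → [ɸ].

[ʁɛɸziχe]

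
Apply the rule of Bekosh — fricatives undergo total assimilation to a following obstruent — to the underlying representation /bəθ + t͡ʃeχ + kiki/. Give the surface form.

/θ/ is the segment targeted by the rule; it sits immediately before /t͡ʃ/, so it assimilates completely and surfaces as [t͡ʃ].
The same rule applies at the second boundary: /χ/ → [k] next to /k/.

[bət͡ʃt͡ʃekkiki]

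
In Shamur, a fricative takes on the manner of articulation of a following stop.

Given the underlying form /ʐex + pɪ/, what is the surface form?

[ʐekpɪ]

The rule targets /x/ (voiceless velar fricative), which sits before the trigger /p/ (stop).
The voiceless velar stop is [k], so /x/ → [k].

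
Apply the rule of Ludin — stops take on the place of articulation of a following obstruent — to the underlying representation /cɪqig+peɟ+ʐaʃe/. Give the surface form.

/g/ is a voiced velar stop. The following trigger /p/ is bilabial, so /g/ must become bilabial as well.
The voiced bilabial stop is [b], so /g/ → [b].
At the second juncture, /ɟ/ likewise becomes [ɖ] adjacent to /ʐ/.

[cɪqibpeɖʐaʃe]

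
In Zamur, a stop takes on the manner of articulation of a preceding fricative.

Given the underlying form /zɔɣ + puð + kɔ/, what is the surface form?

[zɔɣɸuðxɔ]

The rule targets /p/ (voiceless bilabial stop), which sits after the trigger /ɣ/ (fricative).
A voiceless bilabial fricative is [ɸ], so the surface segment is [ɸ].
The same rule applies at the second boundary: /k/ → [x] next to /ð/.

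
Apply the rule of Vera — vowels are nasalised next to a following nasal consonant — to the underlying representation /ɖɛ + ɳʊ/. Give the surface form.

/ɛ/ sits next to the nasal /ɳ/ and is therefore nasalised to [ɛ̃].

[ɖɛ̃ɳʊ]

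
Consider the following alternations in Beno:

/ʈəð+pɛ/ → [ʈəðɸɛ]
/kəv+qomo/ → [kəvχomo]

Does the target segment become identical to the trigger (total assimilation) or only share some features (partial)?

partial assimilation

The segment that alternates is /p/, which surfaces as [ɸ] when adjacent to /ð/.
The change stop → fricative matches the manner of the preceding /ð/, identifying this as manner assimilation.
Place and voice are unchanged, so the assimilation is partial, not total.
The other alternating form patterns the same way: /q/ → [χ] after /v/ (stop → fricative, matching a fricative) — only manner changes, and always toward the preceding segment.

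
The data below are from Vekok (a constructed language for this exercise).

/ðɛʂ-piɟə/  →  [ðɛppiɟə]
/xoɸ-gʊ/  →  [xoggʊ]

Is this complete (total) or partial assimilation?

total assimilation

Comparing underlying and surface forms, /ʂ/ → [p] is the alternation; the neighbouring /p/ is constant.
The output [p] is identical to the trigger /p/ — every feature (place, manner, voicing) has been copied — so this is total assimilation.
The remaining alternation confirms this: /ɸ/ → [g] before /g/ — in each case the output is a copy of the following consonant.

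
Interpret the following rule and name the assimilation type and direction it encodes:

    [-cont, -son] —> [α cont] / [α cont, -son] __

The shared variable α links the value of [cont] on the target to that of the neighbouring obstruent. [cont] distinguishes stops from fricatives — a manner-of-articulation feature — so this is manner assimilation.
Since the environment is written before the underscore, the trigger precedes the target; the direction is progressive.

progressive manner assimilation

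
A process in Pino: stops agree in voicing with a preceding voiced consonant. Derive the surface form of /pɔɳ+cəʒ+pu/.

[pɔɳɟəʒbu]

The rule targets /c/ (voiceless palatal stop), which sits after the trigger /ɳ/ (voiced).
The voiced palatal stop is [ɟ], so /c/ → [ɟ].
The same rule applies at the second boundary: /p/ → [b] next to /ʒ/.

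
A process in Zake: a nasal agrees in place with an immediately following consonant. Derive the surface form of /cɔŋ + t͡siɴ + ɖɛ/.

[cɔnt͡siɳɖɛ]

/ŋ/ is a voiced velar nasal. The following trigger /t͡s/ is alveolar, so /ŋ/ must become alveolar as well.
A voiced alveolar nasal is [n], so the surface segment is [n].
The same rule applies at the second boundary: /ɴ/ → [ɳ] next to /ɖ/.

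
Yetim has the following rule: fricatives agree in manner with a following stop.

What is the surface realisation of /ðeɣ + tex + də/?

/ɣ/ is a voiced velar fricative. The following trigger /t/ is a stop, so /ɣ/ must become a stop as well.
A voiced velar stop is [g], so the surface segment is [g].
At the second juncture, /x/ likewise becomes [k] adjacent to /d/.

[ðegtekdə]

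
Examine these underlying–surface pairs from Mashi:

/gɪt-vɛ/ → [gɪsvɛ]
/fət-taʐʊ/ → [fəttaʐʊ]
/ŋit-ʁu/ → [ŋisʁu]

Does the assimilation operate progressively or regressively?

regressive

Comparing underlying and surface forms, /t/ → [s] is the alternation; the neighbouring /v/ is constant.
The change stop → fricative matches the manner of the following /v/, identifying this as manner assimilation.
The same holds elsewhere in the data: /t/ → [s] before /ʁ/ (stop → fricative, matching a fricative) — only manner changes, and always toward the following segment.
Nothing changes in [fəttaʐʊ]: there the adjacent consonants already agree in manner (/t/ and /t/ are both stops), so this form is consistent with the same rule.
The trigger is the following segment, so the direction is regressive (anticipatory).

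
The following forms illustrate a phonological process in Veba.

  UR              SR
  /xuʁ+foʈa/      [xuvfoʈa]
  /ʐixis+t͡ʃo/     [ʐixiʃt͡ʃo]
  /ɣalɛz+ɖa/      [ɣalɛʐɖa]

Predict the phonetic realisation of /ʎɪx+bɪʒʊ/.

The data show regressive place assimilation: /ʁ/ → [v] before /f/; /s/ → [ʃ] before /t͡ʃ/; /z/ → [ʐ] before /ɖ/. In each pair only place changes, matching the following consonant, while manner and voice stay constant.
The rule targets /x/ (voiceless velar fricative), which sits before the trigger /b/ (bilabial).
Changing only its place to bilabial gives [ɸ] — the voiceless bilabial fricative.

[ʎɪɸbɪʒʊ]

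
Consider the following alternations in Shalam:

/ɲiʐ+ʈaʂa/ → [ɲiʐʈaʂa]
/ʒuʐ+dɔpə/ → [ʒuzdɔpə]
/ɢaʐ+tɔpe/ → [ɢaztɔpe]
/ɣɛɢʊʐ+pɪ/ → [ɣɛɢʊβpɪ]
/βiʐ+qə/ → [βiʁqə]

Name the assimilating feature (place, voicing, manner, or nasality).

place

The segment that alternates is /ʐ/, which surfaces as [z] when adjacent to /d/.
The change retroflex → alveolar matches the place of the following /d/, identifying this as place assimilation.
The same holds elsewhere in the data: /ʐ/ → [z] before /t/ (retroflex → alveolar, matching alveolar); /ʐ/ → [β] before /p/ (retroflex → bilabial, matching bilabial); /ʐ/ → [ʁ] before /q/ (retroflex → uvular, matching uvular) — only place changes, and always toward the following segment.
No alternation appears in [ɲiʐʈaʂa]: there the adjacent consonants already agree in place (/ʐ/ and /ʈ/ are both retroflex), so this form is consistent with the same rule.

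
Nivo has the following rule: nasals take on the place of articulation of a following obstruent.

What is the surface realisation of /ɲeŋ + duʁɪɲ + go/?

[ɲenduʁɪŋgo]

/ŋ/ is a voiced velar nasal. The following trigger /d/ is alveolar, so /ŋ/ must become alveolar as well.
The voiced alveolar nasal is [n], so /ŋ/ → [n].
The same rule applies at the second boundary: /ɲ/ → [ŋ] next to /g/.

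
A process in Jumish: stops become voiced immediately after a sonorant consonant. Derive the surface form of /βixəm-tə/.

/t/ is a voiceless alveolar stop. The preceding trigger /m/ is voiced, so /t/ must become voiced as well.
Changing only its voicing to voiced gives [d] — the voiced alveolar stop.

[βixəmdə]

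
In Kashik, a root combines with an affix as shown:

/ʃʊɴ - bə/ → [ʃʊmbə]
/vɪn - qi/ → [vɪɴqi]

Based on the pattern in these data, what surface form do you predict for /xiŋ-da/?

[xinda]

The data show regressive place assimilation: /ɴ/ → [m] before /b/; /n/ → [ɴ] before /q/. In each pair only place changes, matching the following consonant, while manner and voice stay constant.
The rule targets /ŋ/ (voiced velar nasal), which sits before the trigger /d/ (alveolar).
A voiced alveolar nasal is [n], so the surface segment is [n].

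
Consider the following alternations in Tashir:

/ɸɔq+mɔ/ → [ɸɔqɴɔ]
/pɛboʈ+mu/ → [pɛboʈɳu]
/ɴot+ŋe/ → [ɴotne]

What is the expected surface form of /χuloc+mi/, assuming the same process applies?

[χulocɲi]

The data show progressive place assimilation: /m/ → [ɴ] after /q/; /m/ → [ɳ] after /ʈ/; /ŋ/ → [n] after /t/. In each pair only place changes, matching the preceding consonant, while manner and voice stay constant.
The rule targets /m/ (voiced bilabial nasal), which sits after the trigger /c/ (palatal).
The voiced palatal nasal is [ɲ], so /m/ → [ɲ].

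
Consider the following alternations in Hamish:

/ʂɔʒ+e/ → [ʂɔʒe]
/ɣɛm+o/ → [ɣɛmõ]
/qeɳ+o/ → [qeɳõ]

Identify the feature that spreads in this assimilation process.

nasality

The vowel /o/ surfaces as nasalised [õ] next to the preceding nasal /m/ — it has acquired the [+nasal] feature of its neighbour.
The other form shows the same pattern: /o/ → [õ] after /ɳ/ — each time a vowel is nasalised next to a preceding nasal.
No change occurs in [ʂɔʒe] because the vowel at the boundary is adjacent to an oral consonant, not a nasal (/e/ next to /ʒ/).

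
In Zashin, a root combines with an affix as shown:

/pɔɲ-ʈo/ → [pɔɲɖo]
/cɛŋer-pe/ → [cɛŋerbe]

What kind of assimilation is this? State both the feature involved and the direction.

progressive voicing assimilation

Comparing underlying and surface forms, /ʈ/ → [ɖ] is the alternation; the neighbouring /ɲ/ is constant.
/ʈ/ is voiceless while /ɲ/ is voiced; the output [ɖ] is voiced, matching the trigger — so the feature that spreads is voicing.
Place and manner are unchanged, so the assimilation is partial, not total.
The same holds elsewhere in the data: /p/ → [b] after /r/ (voiceless → voiced, matching voiced) — only voicing changes, and always toward the preceding segment.
The trigger is the preceding segment, so the direction is progressive (perseverative).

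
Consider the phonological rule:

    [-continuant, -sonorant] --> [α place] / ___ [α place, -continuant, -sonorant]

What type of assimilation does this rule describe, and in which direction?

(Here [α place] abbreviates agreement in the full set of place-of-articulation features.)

regressive place assimilation

The rule copies the place features (abbreviated [place]) from the environment onto the target, so the assimilating feature is place.
Since the environment is written after the underscore, the trigger follows the target; the direction is regressive.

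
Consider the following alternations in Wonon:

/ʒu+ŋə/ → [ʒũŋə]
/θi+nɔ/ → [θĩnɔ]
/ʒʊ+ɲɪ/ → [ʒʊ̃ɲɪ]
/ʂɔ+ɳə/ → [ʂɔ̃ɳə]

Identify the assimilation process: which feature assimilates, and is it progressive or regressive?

The vowel /u/ surfaces as nasalised [ũ] next to the following nasal /ŋ/ — it has acquired the [+nasal] feature of its neighbour.
The other forms show the same pattern: /i/ → [ĩ] before /n/; /ʊ/ → [ʊ̃] before /ɲ/; /ɔ/ → [ɔ̃] before /ɳ/ — each time a vowel is nasalised next to a following nasal.
Because the conditioning nasal is to the right of the vowel that changes, the process is regressive (anticipatory).

regressive nasality assimilation (vowel nasalisation)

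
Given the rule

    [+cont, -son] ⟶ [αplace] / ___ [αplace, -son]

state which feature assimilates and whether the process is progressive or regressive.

regressive place assimilation

The shared variable α links the value of the place features (abbreviated [place]) on the target to the same value on the neighbouring segment, so place is the feature that assimilates.
The conditioning segment sits to the right of the focus bar, meaning the trigger follows the segment that changes — regressive assimilation.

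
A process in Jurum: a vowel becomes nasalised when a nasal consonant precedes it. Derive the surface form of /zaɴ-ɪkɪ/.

The vowel /ɪ/ is adjacent to the preceding nasal /ɴ/, so it acquires [+nasal] and surfaces as [ɪ̃].

[zaɴɪ̃kɪ]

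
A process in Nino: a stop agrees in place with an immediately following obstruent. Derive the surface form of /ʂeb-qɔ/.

[ʂeɢqɔ]

The rule targets /b/ (voiced bilabial stop), which sits before the trigger /q/ (uvular).
Changing only its place to uvular gives [ɢ] — the voiced uvular stop.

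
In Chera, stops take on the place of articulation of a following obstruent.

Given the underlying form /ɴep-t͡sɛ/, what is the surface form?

[ɴett͡sɛ]

/p/ is a voiceless bilabial stop. The following trigger /t͡s/ is alveolar, so /p/ must become alveolar as well.
A voiceless alveolar stop is [t], so the surface segment is [t].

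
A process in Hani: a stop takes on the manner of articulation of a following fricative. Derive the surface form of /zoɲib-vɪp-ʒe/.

[zoɲiβvɪɸʒe]

/b/ is a voiced bilabial stop. The following trigger /v/ is a fricative, so /b/ must become a fricative as well.
Changing only its manner to fricative gives [β] — the voiced bilabial fricative.
The same rule applies at the second boundary: /p/ → [ɸ] next to /ʒ/.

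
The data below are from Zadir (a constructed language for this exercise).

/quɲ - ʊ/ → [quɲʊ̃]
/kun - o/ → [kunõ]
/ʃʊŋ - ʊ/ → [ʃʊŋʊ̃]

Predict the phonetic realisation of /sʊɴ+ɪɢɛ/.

[sʊɴɪ̃ɢɛ]

The data show progressive nasality assimilation (vowel nasalisation): /ʊ/ → [ʊ̃] after /ɲ/; /o/ → [õ] after /n/; /ʊ/ → [ʊ̃] after /ŋ/ — a vowel is nasalised by an immediately preceding nasal consonant.
The vowel /ɪ/ is adjacent to the preceding nasal /ɴ/, so it acquires [+nasal] and surfaces as [ɪ̃].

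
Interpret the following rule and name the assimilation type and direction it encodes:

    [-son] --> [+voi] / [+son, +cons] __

progressive voicing assimilation

The structural change is [+voi], and the conditioning segment [+son, +cons] (a sonorant consonant) is itself voiced, so the target comes to share the voicing of its neighbour — voicing assimilation.
Since the environment is written before the underscore, the trigger precedes the target; the direction is progressive.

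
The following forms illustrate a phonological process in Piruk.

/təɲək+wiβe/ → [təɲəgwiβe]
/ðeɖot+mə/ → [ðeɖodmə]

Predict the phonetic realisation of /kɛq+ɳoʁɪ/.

[kɛɢɳoʁɪ]

The data show regressive voicing assimilation: /k/ → [g] before /w/; /t/ → [d] before /m/. In each pair only voicing changes, matching the following consonant, while place and manner stay constant.
The rule targets /q/ (voiceless uvular stop), which sits before the trigger /ɳ/ (voiced).
A voiced uvular stop is [ɢ], so the surface segment is [ɢ].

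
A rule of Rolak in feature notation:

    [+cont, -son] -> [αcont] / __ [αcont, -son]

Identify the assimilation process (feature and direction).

The shared variable α links the value of [cont] on the target to that of the neighbouring obstruent. [cont] distinguishes stops from fricatives — a manner-of-articulation feature — so this is manner assimilation.
The conditioning segment sits to the right of the focus bar, meaning the trigger follows the segment that changes — regressive assimilation.

regressive manner assimilation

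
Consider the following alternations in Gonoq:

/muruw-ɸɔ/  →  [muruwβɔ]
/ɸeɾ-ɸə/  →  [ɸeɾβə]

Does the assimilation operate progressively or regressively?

Comparing underlying and surface forms, /ɸ/ → [β] is the alternation; the neighbouring /w/ is constant.
/ɸ/ is voiceless while /w/ is voiced; the output [β] is voiced, matching the trigger — so the feature that spreads is voicing.
The same holds elsewhere in the data: /ɸ/ → [β] after /ɾ/ (voiceless → voiced, matching voiced) — only voicing changes, and always toward the preceding segment.
Since the segment that changes follows the conditioning segment, the assimilation is progressive.

progressive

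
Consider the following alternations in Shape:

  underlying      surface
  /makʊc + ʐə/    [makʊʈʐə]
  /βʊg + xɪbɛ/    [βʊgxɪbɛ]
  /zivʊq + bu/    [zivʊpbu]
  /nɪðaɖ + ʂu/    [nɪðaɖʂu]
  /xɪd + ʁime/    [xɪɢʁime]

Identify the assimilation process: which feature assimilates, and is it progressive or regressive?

The segment that alternates is /c/, which surfaces as [ʈ] when adjacent to /ʐ/.
The change palatal → retroflex matches the place of the following /ʐ/, identifying this as place assimilation.
Manner and voice are unchanged, so the assimilation is partial, not total.
The other alternating forms pattern the same way: /q/ → [p] before /b/ (uvular → bilabial, matching bilabial); /d/ → [ɢ] before /ʁ/ (alveolar → uvular, matching uvular) — only place changes, and always toward the following segment.
No alternation appears in [βʊgxɪbɛ], [nɪðaɖʂu]: there the adjacent consonants already agree in place (/g/ and /x/ are both velar; /ɖ/ and /ʂ/ are both retroflex), so these forms are consistent with the same rule.
Since the segment that changes precedes the conditioning segment, the assimilation is regressive.

regressive place assimilation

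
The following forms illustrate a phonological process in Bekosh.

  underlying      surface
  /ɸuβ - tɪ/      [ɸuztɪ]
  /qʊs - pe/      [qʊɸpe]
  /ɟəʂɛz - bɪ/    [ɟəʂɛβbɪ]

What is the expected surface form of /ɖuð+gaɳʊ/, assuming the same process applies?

[ɖuɣgaɳʊ]

The data show regressive place assimilation: /β/ → [z] before /t/; /s/ → [ɸ] before /p/; /z/ → [β] before /b/. In each pair only place changes, matching the following consonant, while manner and voice stay constant.
/ð/ is a voiced dental fricative. The following trigger /g/ is velar, so /ð/ must become velar as well.
A voiced velar fricative is [ɣ], so the surface segment is [ɣ].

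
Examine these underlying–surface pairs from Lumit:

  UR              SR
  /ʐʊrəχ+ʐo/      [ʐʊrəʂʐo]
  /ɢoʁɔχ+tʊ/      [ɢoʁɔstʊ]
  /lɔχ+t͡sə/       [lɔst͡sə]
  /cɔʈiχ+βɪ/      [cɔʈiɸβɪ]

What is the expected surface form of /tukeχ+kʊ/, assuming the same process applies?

[tukexkʊ]

The data show regressive place assimilation: /χ/ → [ʂ] before /ʐ/; /χ/ → [s] before /t/; /χ/ → [s] before /t͡s/; /χ/ → [ɸ] before /β/. In each pair only place changes, matching the following consonant, while manner and voice stay constant.
/χ/ is a voiceless uvular fricative. The following trigger /k/ is velar, so /χ/ must become velar as well.
A voiceless velar fricative is [x], so the surface segment is [x].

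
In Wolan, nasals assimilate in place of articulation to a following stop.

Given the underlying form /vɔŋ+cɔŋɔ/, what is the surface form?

[vɔɲcɔŋɔ]

/ŋ/ is a voiced velar nasal. The following trigger /c/ is palatal, so /ŋ/ must become palatal as well.
Changing only its place to palatal gives [ɲ] — the voiced palatal nasal.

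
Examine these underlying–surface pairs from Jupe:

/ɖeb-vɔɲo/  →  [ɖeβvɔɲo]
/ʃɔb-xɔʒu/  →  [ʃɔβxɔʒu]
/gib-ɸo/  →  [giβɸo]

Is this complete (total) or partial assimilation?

The segment that alternates is /b/, which surfaces as [β] when adjacent to /v/.
The change stop → fricative matches the manner of the following /v/, identifying this as manner assimilation.
Place and voice are unchanged, so the assimilation is partial, not total.
The other alternating forms pattern the same way: /b/ → [β] before /x/ (stop → fricative, matching a fricative); /b/ → [β] before /ɸ/ (stop → fricative, matching a fricative) — only manner changes, and always toward the following segment.

partial assimilation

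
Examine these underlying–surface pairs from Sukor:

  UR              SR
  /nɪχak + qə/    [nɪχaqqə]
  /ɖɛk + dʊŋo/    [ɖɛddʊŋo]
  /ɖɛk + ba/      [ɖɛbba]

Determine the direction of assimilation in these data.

regressive

Underlying /k/ is realised as [q] next to /q/; /q/ itself does not change.
The output [q] is identical to the trigger /q/ — every feature (place, manner, voicing) has been copied — so this is total assimilation.
The other forms behave the same way: /k/ → [d] before /d/; /k/ → [b] before /b/ — in each case the output is a copy of the following consonant.
Since the segment that changes precedes the conditioning segment, the assimilation is regressive.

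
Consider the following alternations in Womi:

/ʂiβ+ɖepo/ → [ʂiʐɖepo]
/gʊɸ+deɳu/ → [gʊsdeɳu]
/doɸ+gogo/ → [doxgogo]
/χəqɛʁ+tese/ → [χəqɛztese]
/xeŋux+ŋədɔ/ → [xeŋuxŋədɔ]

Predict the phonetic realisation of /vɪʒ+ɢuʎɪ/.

The data show regressive place assimilation: /β/ → [ʐ] before /ɖ/; /ɸ/ → [s] before /d/; /ɸ/ → [x] before /g/; /ʁ/ → [z] before /t/. In each pair only place changes, matching the following consonant, while manner and voice stay constant.
No alternation appears in [xeŋuxŋədɔ]: there the adjacent consonants already agree in place (/x/ and /ŋ/ are both velar), so this form is consistent with the same rule.
The rule targets /ʒ/ (voiced postalveolar fricative), which sits before the trigger /ɢ/ (uvular).
A voiced uvular fricative is [ʁ], so the surface segment is [ʁ].

[vɪʁɢuʎɪ]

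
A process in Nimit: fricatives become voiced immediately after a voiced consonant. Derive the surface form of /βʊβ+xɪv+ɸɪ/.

The rule targets /x/ (voiceless velar fricative), which sits after the trigger /β/ (voiced).
The voiced velar fricative is [ɣ], so /x/ → [ɣ].
The same rule applies at the second boundary: /ɸ/ → [β] next to /v/.

[βʊβɣɪvβɪ]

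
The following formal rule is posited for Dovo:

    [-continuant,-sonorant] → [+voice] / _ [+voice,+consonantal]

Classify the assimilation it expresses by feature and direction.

regressive voicing assimilation

The target ([-continuant,-sonorant], stops) acquires [+voice] next to a voiced consonant ([+voice,+consonantal]) — it takes on the voicing of its neighbour, so the feature that spreads is voicing.
The conditioning segment sits to the right of the focus bar, meaning the trigger follows the segment that changes — regressive assimilation.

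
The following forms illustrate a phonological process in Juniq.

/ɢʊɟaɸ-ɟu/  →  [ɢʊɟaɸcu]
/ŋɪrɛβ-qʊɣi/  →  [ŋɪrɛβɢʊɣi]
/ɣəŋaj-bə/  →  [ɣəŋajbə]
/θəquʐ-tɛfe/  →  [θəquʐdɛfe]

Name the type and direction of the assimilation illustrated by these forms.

Underlying /ɟ/ is realised as [c] next to /ɸ/; /ɸ/ itself does not change.
/ɟ/ is voiced while /ɸ/ is voiceless; the output [c] is voiceless, matching the trigger — so the feature that spreads is voicing.
Place and manner are unchanged, so the assimilation is partial, not total.
Checking the remaining alternations: /q/ → [ɢ] after /β/ (voiceless → voiced, matching voiced); /t/ → [d] after /ʐ/ (voiceless → voiced, matching voiced) — only voicing changes, and always toward the preceding segment.
No alternation appears in [ɣəŋajbə]: there the adjacent consonants already agree in voicing (/b/ and /j/ are both voiced), so this form is consistent with the same rule.
The trigger is the preceding segment, so the direction is progressive (perseverative).

progressive voicing assimilation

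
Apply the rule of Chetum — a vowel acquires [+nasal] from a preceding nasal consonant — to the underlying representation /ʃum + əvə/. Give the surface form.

/ə/ sits next to the nasal /m/ and is therefore nasalised to [ə̃].

[ʃumə̃və]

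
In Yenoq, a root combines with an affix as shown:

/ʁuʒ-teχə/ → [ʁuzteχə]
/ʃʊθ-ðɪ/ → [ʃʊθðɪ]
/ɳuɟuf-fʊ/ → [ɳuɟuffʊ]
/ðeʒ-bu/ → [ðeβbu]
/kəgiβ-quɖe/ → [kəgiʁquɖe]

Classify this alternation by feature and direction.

Comparing underlying and surface forms, /ʒ/ → [z] is the alternation; the neighbouring /t/ is constant.
/ʒ/ is postalveolar while /t/ is alveolar; the output [z] is alveolar, matching the trigger — so the feature that spreads is place.
Manner and voice are unchanged, so the assimilation is partial, not total.
Checking the remaining alternations: /ʒ/ → [β] before /b/ (postalveolar → bilabial, matching bilabial); /β/ → [ʁ] before /q/ (bilabial → uvular, matching uvular) — only place changes, and always toward the following segment.
No alternation appears in [ʃʊθðɪ], [ɳuɟuffʊ]: there the adjacent consonants already agree in place (/θ/ and /ð/ are both dental; /f/ and /f/ are both labiodental), so these forms are consistent with the same rule.
Since the segment that changes precedes the conditioning segment, the assimilation is regressive.

regressive place assimilation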